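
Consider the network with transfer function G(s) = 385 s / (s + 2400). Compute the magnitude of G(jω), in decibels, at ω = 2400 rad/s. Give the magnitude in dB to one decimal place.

48.7 dB

|j2400| = 2400
|j2400 + 2400| = √(2400² + 2400²) = 3394
|G(j2400)| = 385 × 2400 / 3394 = 272.24
20 log₁₀(272.24) = 48.70 dB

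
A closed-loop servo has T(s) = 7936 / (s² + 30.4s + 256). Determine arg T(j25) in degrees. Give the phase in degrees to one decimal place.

∠[(j25)² + 30.4(j25) + 256] = ∠[-369 + j760] = 115.90°
∠T(j25) = −115.90° = -115.90°

-115.9°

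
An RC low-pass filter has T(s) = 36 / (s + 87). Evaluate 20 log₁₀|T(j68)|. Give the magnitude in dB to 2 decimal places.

-9.74 dB

|j68 + 87| = √(68² + 87²) = 110.4
|T(j68)| = 36 / 110.4 = 0.32602
20 log₁₀(0.32602) = -9.735 dB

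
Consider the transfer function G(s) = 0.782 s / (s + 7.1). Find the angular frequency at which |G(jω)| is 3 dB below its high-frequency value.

For a single-pole high-pass, the −3 dB point is at the pole: ω = 7.1 rad/s.

7.1 rad/s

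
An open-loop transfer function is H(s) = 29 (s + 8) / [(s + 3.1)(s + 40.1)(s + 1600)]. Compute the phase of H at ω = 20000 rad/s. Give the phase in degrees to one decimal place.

∠(j20000 + 8) = arctan(20000/8) = 89.98°
∠(j20000 + 3.1) = arctan(20000/3.1) = 89.99°
∠(j20000 + 40.1) = arctan(20000/40.1) = 89.89°
∠(j20000 + 1600) = arctan(20000/1600) = 85.43°
∠H(j20000) = 89.98° − (89.99° + 89.89° + 85.43°) = -175.33°

-175.3°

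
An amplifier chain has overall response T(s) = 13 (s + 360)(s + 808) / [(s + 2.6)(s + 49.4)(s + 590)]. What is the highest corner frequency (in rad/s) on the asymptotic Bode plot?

Break frequencies occur at each pole and zero magnitude: 2.6 rad/s, 49.4 rad/s, 360 rad/s, 590 rad/s, 808 rad/s.
The highest is 808 rad/s.

808 rad/s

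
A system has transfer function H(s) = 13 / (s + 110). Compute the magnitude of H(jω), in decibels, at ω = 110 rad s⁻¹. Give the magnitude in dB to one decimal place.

|j110 + 110| = √(110² + 110²) = 155.6
|H(j110)| = 13 / 155.6 = 0.083567
20 log₁₀(0.083567) = -21.56 dB

-21.6 dB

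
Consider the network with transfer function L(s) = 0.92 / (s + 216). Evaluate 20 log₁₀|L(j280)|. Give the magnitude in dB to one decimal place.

-51.7 dB

|j280 + 216| = √(280² + 216²) = 353.6
|L(j280)| = 0.92 / 353.6 = 0.0026016
20 log₁₀(0.0026016) = -51.70 dB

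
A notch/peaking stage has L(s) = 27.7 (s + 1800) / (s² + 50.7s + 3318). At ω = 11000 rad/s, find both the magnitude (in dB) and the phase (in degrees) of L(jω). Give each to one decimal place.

|j11000 + 1800| = √(11000² + 1800²) = 1.115e+04
|(j11000)² + 50.7(j11000) + 3318| = |-1.21e+08 + j5.577e+05| = 1.21e+08
|L(j11000)| = 27.7 × 1.115e+04 / 1.21e+08 = 0.0025517
20 log₁₀(0.0025517) = -51.86 dB
∠(j11000 + 1800) = arctan(11000/1800) = 80.71°
∠[(j11000)² + 50.7(j11000) + 3318] = ∠[-1.21e+08 + j5.577e+05] = 179.74°
∠L(j11000) = 80.71° − 179.74° = -99.03°

|L| = -51.9 dB, ∠L = -99.0°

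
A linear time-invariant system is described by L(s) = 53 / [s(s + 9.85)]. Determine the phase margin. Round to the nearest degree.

Gain crossover: |L(jω)| = 1 at ω ≈ 4.83 rad/s.
∠L(j4.83) = −90° − arctan(4.83/9.85) ≈ -116.13°
PM = 180° + (-116.13°) = 63.87°

64°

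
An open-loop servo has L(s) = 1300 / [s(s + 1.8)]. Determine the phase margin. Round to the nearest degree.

3°

Gain crossover: |L(jω)| = 1 at ω ≈ 36 rad/s.
∠L(j36) = −90° − arctan(36/1.8) ≈ -177.14°
PM = 180° + (-177.14°) = 2.86°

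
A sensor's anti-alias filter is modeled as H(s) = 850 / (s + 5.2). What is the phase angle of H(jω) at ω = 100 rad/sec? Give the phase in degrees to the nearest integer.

-87°

∠(j100 + 5.2) = arctan(100/5.2) = 87.02°
∠H(j100) = −87.02° = -87.02°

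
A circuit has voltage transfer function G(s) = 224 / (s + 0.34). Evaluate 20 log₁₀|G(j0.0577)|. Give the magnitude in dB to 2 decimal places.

|j0.0577 + 0.34| = √(0.0577² + 0.34²) = 0.3449
|G(j0.0577)| = 224 / 0.3449 = 649.54
20 log₁₀(649.54) = 56.252 dB

56.25 dB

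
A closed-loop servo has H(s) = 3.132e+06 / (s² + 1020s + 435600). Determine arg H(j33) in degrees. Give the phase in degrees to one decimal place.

-4.4°

∠[(j33)² + 1020(j33) + 435600] = ∠[4.3451e+05 + j33660] = 4.43°
∠H(j33) = −4.43° = -4.43°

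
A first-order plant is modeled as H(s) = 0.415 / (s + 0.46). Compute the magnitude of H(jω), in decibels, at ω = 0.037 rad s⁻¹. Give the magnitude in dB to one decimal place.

-0.9 dB

|j0.037 + 0.46| = √(0.037² + 0.46²) = 0.4615
|H(j0.037)| = 0.415 / 0.4615 = 0.89927
20 log₁₀(0.89927) = -0.92 dB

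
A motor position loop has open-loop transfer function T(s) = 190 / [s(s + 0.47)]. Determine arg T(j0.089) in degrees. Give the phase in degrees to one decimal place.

-100.7°

∠(j0.089 + 0.47) = arctan(0.089/0.47) = 10.72°
∠(j0.089) = 90.00°
∠T(j0.089) = − (10.72° + 90.00°) = -100.72°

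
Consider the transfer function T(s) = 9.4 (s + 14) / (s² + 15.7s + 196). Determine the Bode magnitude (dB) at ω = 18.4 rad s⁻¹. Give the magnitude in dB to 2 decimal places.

|j18.4 + 14| = √(18.4² + 14²) = 23.12
|(j18.4)² + 15.7(j18.4) + 196| = |-142.56 + j288.88| = 322.1
|T(j18.4)| = 9.4 × 23.12 / 322.1 = 0.67465
20 log₁₀(0.67465) = -3.418 dB

-3.42 dB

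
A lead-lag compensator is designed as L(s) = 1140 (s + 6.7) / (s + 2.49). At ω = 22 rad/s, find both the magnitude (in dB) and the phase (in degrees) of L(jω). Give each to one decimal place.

|j22 + 6.7| = √(22² + 6.7²) = 23
|j22 + 2.49| = √(22² + 2.49²) = 22.14
|L(j22)| = 1140 × 23 / 22.14 = 1184.1
20 log₁₀(1184.1) = 61.47 dB
∠(j22 + 6.7) = arctan(22/6.7) = 73.06°
∠(j22 + 2.49) = arctan(22/2.49) = 83.54°
∠L(j22) = 73.06° − 83.54° = -10.48°

|L| = 61.5 dB, ∠L = -10.5°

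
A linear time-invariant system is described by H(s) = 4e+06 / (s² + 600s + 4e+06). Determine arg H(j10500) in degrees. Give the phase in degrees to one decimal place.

-176.6°

∠[(j10500)² + 600(j10500) + 4e+06] = ∠[-1.0625e+08 + j6.3e+06] = 176.61°
∠H(j10500) = −176.61° = -176.61°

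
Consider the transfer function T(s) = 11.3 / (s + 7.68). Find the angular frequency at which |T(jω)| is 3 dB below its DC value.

7.68 rad/s

For a single-pole low-pass, the −3 dB point is at the pole: ω = 7.68 rad/s.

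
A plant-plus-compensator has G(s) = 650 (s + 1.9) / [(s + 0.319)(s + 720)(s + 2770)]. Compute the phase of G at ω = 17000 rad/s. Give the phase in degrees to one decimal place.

-168.3 deg

∠(j17000 + 1.9) = arctan(17000/1.9) = 89.99°
∠(j17000 + 0.319) = arctan(17000/0.319) = 90.00°
∠(j17000 + 720) = arctan(17000/720) = 87.57°
∠(j17000 + 2770) = arctan(17000/2770) = 80.75°
∠G(j17000) = 89.99° − (90.00° + 87.57° + 80.75°) = -168.33°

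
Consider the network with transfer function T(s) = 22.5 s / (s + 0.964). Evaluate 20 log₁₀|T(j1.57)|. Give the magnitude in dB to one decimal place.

25.7 dB

|j1.57| = 1.57
|j1.57 + 0.964| = √(1.57² + 0.964²) = 1.842
|T(j1.57)| = 22.5 × 1.57 / 1.842 = 19.174
20 log₁₀(19.174) = 25.65 dB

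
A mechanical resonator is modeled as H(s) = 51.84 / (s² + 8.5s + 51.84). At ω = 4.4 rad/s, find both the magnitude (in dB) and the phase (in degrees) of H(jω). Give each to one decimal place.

|(j4.4)² + 8.5(j4.4) + 51.84| = |32.48 + j37.4| = 49.53
|H(j4.4)| = 51.84 / 49.53 = 1.0465
20 log₁₀(1.0465) = 0.40 dB
∠[(j4.4)² + 8.5(j4.4) + 51.84] = ∠[32.48 + j37.4] = 49.03°
∠H(j4.4) = −49.03° = -49.03°

|H| = 0.4 dB, ∠H = -49.0°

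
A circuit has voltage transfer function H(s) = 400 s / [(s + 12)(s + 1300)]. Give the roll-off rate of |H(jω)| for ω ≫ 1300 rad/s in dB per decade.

With 1 zero and 2 poles, the high-frequency asymptotic slope is 20 × (1 − 2) = -20 dB/decade.

-20 dB/decade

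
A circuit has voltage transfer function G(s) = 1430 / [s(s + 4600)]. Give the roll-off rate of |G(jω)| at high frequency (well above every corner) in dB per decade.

With 0 zeros and 2 poles, the high-frequency asymptotic slope is 20 × (0 − 2) = -40 dB/decade.

-40 dB/decade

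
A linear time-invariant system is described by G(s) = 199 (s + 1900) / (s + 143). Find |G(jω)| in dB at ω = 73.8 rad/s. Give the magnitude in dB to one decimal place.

67.4 dB

|j73.8 + 1900| = √(73.8² + 1900²) = 1901
|j73.8 + 143| = √(73.8² + 143²) = 160.9
|G(j73.8)| = 199 × 1901 / 160.9 = 2351.4
20 log₁₀(2351.4) = 67.43 dB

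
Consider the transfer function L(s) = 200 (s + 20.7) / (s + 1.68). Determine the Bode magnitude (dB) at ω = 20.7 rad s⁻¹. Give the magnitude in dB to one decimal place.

49.0 dB

|j20.7 + 20.7| = √(20.7² + 20.7²) = 29.27
|j20.7 + 1.68| = √(20.7² + 1.68²) = 20.77
|L(j20.7)| = 200 × 29.27 / 20.77 = 281.92
20 log₁₀(281.92) = 49.00 dB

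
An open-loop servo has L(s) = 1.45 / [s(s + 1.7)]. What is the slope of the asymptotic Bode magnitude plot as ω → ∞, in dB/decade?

-40 dB/decade

With 0 zeros and 2 poles, the high-frequency asymptotic slope is 20 × (0 − 2) = -40 dB/decade.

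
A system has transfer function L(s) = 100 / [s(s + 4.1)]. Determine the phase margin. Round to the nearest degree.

Gain crossover: |L(jω)| = 1 at ω ≈ 9.59 rad/s.
∠L(j9.59) = −90° − arctan(9.59/4.1) ≈ -156.85°
PM = 180° + (-156.85°) = 23.15°

23°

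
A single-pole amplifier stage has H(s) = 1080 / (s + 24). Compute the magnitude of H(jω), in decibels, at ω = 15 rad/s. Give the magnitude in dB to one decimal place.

|j15 + 24| = √(15² + 24²) = 28.3
|H(j15)| = 1080 / 28.3 = 38.16
20 log₁₀(38.16) = 31.63 dB

31.6 dB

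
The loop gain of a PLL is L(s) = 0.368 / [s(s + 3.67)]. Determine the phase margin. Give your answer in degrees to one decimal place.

Gain crossover: |L(jω)| = 1 at ω ≈ 0.1 rad/s.
∠L(j0.1) = −90° − arctan(0.1/3.67) ≈ -91.56°
PM = 180° + (-91.56°) = 88.44°

88.4°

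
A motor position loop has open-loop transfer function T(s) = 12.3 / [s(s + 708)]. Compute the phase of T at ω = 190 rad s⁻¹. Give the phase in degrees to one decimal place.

-105.0 deg

∠(j190 + 708) = arctan(190/708) = 15.02°
∠(j190) = 90.00°
∠T(j190) = − (15.02° + 90.00°) = -105.02°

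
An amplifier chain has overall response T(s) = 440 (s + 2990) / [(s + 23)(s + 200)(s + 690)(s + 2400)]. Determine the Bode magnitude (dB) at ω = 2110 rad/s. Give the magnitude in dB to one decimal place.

-145.9 dB

|j2110 + 2990| = √(2110² + 2990²) = 3660
|j2110 + 23| = √(2110² + 23²) = 2110
|j2110 + 200| = √(2110² + 200²) = 2119
|j2110 + 690| = √(2110² + 690²) = 2220
|j2110 + 2400| = √(2110² + 2400²) = 3196
|T(j2110)| = 440 × 3660 / (2110 × 2119 × 2220 × 3196) = 5.0751e-08
20 log₁₀(5.0751e-08) = -145.89 dB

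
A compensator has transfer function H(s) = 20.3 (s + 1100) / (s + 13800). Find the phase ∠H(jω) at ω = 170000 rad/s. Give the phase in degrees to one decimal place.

4.3°

∠(j170000 + 1100) = arctan(170000/1100) = 89.63°
∠(j170000 + 13800) = arctan(170000/13800) = 85.36°
∠H(j170000) = 89.63° − 85.36° = 4.27°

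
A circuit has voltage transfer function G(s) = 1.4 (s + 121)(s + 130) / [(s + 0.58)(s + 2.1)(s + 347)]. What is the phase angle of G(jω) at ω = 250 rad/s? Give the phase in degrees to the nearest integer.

-88°

∠(j250 + 121) = arctan(250/121) = 64.17°
∠(j250 + 130) = arctan(250/130) = 62.53°
∠(j250 + 0.58) = arctan(250/0.58) = 89.87°
∠(j250 + 2.1) = arctan(250/2.1) = 89.52°
∠(j250 + 347) = arctan(250/347) = 35.77°
∠G(j250) = 64.17° + 62.53° − (89.87° + 89.52° + 35.77°) = -88.46°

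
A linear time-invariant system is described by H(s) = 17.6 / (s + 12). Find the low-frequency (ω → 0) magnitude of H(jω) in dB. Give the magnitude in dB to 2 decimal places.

H(0) = 17.6 / 12 = 1.4667
20 log₁₀(1.4667) = 3.327 dB

3.33 dB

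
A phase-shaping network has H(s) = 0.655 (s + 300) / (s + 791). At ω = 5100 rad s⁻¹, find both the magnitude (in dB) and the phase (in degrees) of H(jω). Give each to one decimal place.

|H| = -3.8 dB, ∠H = 5.4°

|j5100 + 300| = √(5100² + 300²) = 5109
|j5100 + 791| = √(5100² + 791²) = 5161
|H(j5100)| = 0.655 × 5109 / 5161 = 0.64838
20 log₁₀(0.64838) = -3.76 dB
∠(j5100 + 300) = arctan(5100/300) = 86.63°
∠(j5100 + 791) = arctan(5100/791) = 81.18°
∠H(j5100) = 86.63° − 81.18° = 5.45°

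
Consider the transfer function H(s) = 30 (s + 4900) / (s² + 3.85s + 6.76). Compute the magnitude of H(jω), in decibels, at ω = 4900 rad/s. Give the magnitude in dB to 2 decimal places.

-41.25 dB

|j4900 + 4900| = √(4900² + 4900²) = 6930
|(j4900)² + 3.85(j4900) + 6.76| = |-2.401e+07 + j18865| = 2.401e+07
|H(j4900)| = 30 × 6930 / 2.401e+07 = 0.0086585
20 log₁₀(0.0086585) = -41.251 dB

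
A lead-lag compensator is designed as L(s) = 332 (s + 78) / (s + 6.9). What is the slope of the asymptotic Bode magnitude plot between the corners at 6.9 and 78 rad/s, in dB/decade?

In this band the factors already past their corner are: pole at 6.9; net slope = -20 dB/decade.

-20 dB/decade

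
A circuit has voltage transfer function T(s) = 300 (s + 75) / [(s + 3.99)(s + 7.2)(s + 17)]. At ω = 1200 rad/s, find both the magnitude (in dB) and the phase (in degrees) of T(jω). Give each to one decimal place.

|j1200 + 75| = √(1200² + 75²) = 1202
|j1200 + 3.99| = √(1200² + 3.99²) = 1200
|j1200 + 7.2| = √(1200² + 7.2²) = 1200
|j1200 + 17| = √(1200² + 17²) = 1200
|T(j1200)| = 300 × 1202 / (1200 × 1200 × 1200) = 0.00020871
20 log₁₀(0.00020871) = -73.61 dB
∠(j1200 + 75) = arctan(1200/75) = 86.42°
∠(j1200 + 3.99) = arctan(1200/3.99) = 89.81°
∠(j1200 + 7.2) = arctan(1200/7.2) = 89.66°
∠(j1200 + 17) = arctan(1200/17) = 89.19°
∠T(j1200) = 86.42° − (89.81° + 89.66° + 89.19°) = -182.23°

|T| = -73.6 dB, ∠T = -182.2°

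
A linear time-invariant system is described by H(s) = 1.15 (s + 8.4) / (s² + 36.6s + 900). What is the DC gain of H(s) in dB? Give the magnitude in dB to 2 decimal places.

-39.39 dB

H(0) = 1.15 × 8.4 / 900 = 0.010733
20 log₁₀(0.010733) = -39.385 dB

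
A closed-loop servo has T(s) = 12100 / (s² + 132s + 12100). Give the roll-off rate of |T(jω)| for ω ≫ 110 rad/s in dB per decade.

With 0 zeros and 2 poles, the high-frequency asymptotic slope is 20 × (0 − 2) = -40 dB/decade.

-40 dB/decade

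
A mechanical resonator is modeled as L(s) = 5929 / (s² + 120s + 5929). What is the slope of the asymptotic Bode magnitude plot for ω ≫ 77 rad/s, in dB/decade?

-40 dB/decade

With 0 zeros and 2 poles, the high-frequency asymptotic slope is 20 × (0 − 2) = -40 dB/decade.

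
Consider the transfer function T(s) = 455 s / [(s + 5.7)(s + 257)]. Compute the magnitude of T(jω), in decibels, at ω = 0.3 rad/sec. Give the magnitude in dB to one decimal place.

|j0.3| = 0.3
|j0.3 + 5.7| = √(0.3² + 5.7²) = 5.708
|j0.3 + 257| = √(0.3² + 257²) = 257
|T(j0.3)| = 455 × 0.3 / (5.708 × 257) = 0.093052
20 log₁₀(0.093052) = -20.63 dB

-20.6 dB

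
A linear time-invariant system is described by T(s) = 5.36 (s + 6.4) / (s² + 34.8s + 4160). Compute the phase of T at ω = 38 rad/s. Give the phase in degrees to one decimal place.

54.5 deg

∠(j38 + 6.4) = arctan(38/6.4) = 80.44°
∠[(j38)² + 34.8(j38) + 4160] = ∠[2716 + j1322.4] = 25.96°
∠T(j38) = 80.44° − 25.96° = 54.48°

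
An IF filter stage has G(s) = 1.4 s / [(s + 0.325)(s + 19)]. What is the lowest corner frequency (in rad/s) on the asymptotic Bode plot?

0.325 rad/s

Break frequencies occur at each pole and zero magnitude: 0.325 rad/s, 19 rad/s.
The lowest is 0.325 rad/s.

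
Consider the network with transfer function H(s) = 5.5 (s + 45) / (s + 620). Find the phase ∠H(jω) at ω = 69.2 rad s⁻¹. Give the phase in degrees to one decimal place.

50.6°

∠(j69.2 + 45) = arctan(69.2/45) = 56.96°
∠(j69.2 + 620) = arctan(69.2/620) = 6.37°
∠H(j69.2) = 56.96° − 6.37° = 50.60°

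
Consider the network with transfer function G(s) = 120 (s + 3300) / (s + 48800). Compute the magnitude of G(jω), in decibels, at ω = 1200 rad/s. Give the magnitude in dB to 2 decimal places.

18.72 dB

|j1200 + 3300| = √(1200² + 3300²) = 3511
|j1200 + 48800| = √(1200² + 48800²) = 4.881e+04
|G(j1200)| = 120 × 3511 / 4.881e+04 = 8.632
20 log₁₀(8.632) = 18.722 dB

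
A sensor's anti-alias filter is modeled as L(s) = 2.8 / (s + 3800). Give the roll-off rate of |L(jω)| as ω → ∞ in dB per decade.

With 0 zeros and 1 pole, the high-frequency asymptotic slope is 20 × (0 − 1) = -20 dB/decade.

-20 dB/decade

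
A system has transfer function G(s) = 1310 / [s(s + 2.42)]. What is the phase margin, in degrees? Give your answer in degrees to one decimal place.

3.8°

Gain crossover: |G(jω)| = 1 at ω ≈ 36.2 rad/s.
∠G(j36.2) = −90° − arctan(36.2/2.42) ≈ -176.17°
PM = 180° + (-176.17°) = 3.83°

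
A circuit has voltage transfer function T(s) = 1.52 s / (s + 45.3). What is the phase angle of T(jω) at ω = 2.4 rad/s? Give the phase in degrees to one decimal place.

∠(j2.4) = 90.00°
∠(j2.4 + 45.3) = arctan(2.4/45.3) = 3.03°
∠T(j2.4) = 90.00° − 3.03° = 86.97°

87.0°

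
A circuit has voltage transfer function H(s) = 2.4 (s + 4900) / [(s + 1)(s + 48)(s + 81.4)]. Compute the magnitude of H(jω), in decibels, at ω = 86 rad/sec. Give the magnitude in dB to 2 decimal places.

|j86 + 4900| = √(86² + 4900²) = 4901
|j86 + 1| = √(86² + 1²) = 86.01
|j86 + 48| = √(86² + 48²) = 98.49
|j86 + 81.4| = √(86² + 81.4²) = 118.4
|H(j86)| = 2.4 × 4901 / (86.01 × 98.49 × 118.4) = 0.011726
20 log₁₀(0.011726) = -38.617 dB

-38.62 dB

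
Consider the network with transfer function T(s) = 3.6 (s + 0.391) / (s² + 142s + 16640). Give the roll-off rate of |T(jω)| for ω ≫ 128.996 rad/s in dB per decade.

-20 dB/decade

With 1 zero and 2 poles, the high-frequency asymptotic slope is 20 × (1 − 2) = -20 dB/decade.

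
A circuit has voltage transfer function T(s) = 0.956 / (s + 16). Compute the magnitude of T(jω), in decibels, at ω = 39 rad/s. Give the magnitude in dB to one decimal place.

|j39 + 16| = √(39² + 16²) = 42.15
|T(j39)| = 0.956 / 42.15 = 0.022678
20 log₁₀(0.022678) = -32.89 dB

-32.9 dB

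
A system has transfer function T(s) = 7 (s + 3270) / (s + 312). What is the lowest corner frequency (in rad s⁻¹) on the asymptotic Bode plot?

Break frequencies occur at each pole and zero magnitude: 312 rad s⁻¹, 3270 rad s⁻¹.
The lowest is 312 rad s⁻¹.

312 rad s⁻¹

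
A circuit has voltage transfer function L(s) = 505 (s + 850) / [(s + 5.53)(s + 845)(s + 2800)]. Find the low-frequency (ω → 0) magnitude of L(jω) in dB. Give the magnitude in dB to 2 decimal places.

-29.68 dB

L(0) = 505 × 850 / (5.53 × 845 × 2800) = 0.032807
20 log₁₀(0.032807) = -29.681 dB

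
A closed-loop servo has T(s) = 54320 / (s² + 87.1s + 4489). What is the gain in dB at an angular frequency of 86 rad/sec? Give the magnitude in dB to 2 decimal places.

|(j86)² + 87.1(j86) + 4489| = |-2907 + j7490.6| = 8035
|T(j86)| = 54320 / 8035 = 6.7605
20 log₁₀(6.7605) = 16.600 dB

16.60 dB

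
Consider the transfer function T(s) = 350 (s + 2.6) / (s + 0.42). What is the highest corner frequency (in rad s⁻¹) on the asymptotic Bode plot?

2.6 rad s⁻¹

Break frequencies occur at each pole and zero magnitude: 0.42 rad s⁻¹, 2.6 rad s⁻¹.
The highest is 2.6 rad s⁻¹.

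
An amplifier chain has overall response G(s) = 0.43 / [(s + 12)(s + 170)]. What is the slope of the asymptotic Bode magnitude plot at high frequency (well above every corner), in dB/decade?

With 0 zeros and 2 poles, the high-frequency asymptotic slope is 20 × (0 − 2) = -40 dB/decade.

-40 dB/decade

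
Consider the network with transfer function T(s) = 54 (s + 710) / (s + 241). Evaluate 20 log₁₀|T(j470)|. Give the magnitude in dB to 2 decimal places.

|j470 + 710| = √(470² + 710²) = 851.5
|j470 + 241| = √(470² + 241²) = 528.2
|T(j470)| = 54 × 851.5 / 528.2 = 87.051
20 log₁₀(87.051) = 38.796 dB

38.80 dB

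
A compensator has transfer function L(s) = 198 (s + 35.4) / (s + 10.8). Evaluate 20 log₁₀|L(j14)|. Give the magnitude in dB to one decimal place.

52.6 dB

|j14 + 35.4| = √(14² + 35.4²) = 38.07
|j14 + 10.8| = √(14² + 10.8²) = 17.68
|L(j14)| = 198 × 38.07 / 17.68 = 426.29
20 log₁₀(426.29) = 52.59 dB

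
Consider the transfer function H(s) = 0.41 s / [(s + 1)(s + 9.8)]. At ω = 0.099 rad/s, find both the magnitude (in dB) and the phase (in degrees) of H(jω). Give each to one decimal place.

|H| = -47.7 dB, ∠H = 83.8 deg

|j0.099| = 0.099
|j0.099 + 1| = √(0.099² + 1²) = 1.005
|j0.099 + 9.8| = √(0.099² + 9.8²) = 9.801
|H(j0.099)| = 0.41 × 0.099 / (1.005 × 9.801) = 0.0041215
20 log₁₀(0.0041215) = -47.70 dB
∠(j0.099) = 90.00°
∠(j0.099 + 1) = arctan(0.099/1) = 5.65°
∠(j0.099 + 9.8) = arctan(0.099/9.8) = 0.58°
∠H(j0.099) = 90.00° − (5.65° + 0.58°) = 83.77°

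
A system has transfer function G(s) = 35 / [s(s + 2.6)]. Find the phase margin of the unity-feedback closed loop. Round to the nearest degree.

25°

Gain crossover: |G(jω)| = 1 at ω ≈ 5.64 rad/s.
∠G(j5.64) = −90° − arctan(5.64/2.6) ≈ -155.24°
PM = 180° + (-155.24°) = 24.76°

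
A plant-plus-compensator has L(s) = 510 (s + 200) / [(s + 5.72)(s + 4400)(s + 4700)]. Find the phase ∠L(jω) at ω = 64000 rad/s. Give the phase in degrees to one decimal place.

∠(j64000 + 200) = arctan(64000/200) = 89.82°
∠(j64000 + 5.72) = arctan(64000/5.72) = 89.99°
∠(j64000 + 4400) = arctan(64000/4400) = 86.07°
∠(j64000 + 4700) = arctan(64000/4700) = 85.80°
∠L(j64000) = 89.82° − (89.99° + 86.07° + 85.80°) = -172.04°

-172.0°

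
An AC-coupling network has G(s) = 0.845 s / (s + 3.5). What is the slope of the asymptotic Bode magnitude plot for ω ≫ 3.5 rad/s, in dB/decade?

With 1 zero and 1 pole, the high-frequency asymptotic slope is 20 × (1 − 1) = 0 dB/decade.

0 dB/decade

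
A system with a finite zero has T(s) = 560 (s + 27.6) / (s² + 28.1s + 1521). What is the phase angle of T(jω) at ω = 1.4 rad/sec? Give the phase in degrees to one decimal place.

1.4°

∠(j1.4 + 27.6) = arctan(1.4/27.6) = 2.90°
∠[(j1.4)² + 28.1(j1.4) + 1521] = ∠[1519 + j39.34] = 1.48°
∠T(j1.4) = 2.90° − 1.48° = 1.42°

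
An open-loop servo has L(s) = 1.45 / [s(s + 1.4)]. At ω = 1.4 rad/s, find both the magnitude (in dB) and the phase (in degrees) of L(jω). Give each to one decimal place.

|j1.4 + 1.4| = √(1.4² + 1.4²) = 1.98
|j1.4| = 1.4
|L(j1.4)| = 1.45 / (1.98 × 1.4) = 0.52311
20 log₁₀(0.52311) = -5.63 dB
∠(j1.4 + 1.4) = arctan(1.4/1.4) = 45.00°
∠(j1.4) = 90.00°
∠L(j1.4) = − (45.00° + 90.00°) = -135.00°

|L| = -5.6 dB, ∠L = -135.0°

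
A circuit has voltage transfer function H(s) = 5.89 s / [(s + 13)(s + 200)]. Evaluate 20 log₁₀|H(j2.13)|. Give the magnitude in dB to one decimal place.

-46.4 dB

|j2.13| = 2.13
|j2.13 + 13| = √(2.13² + 13²) = 13.17
|j2.13 + 200| = √(2.13² + 200²) = 200
|H(j2.13)| = 5.89 × 2.13 / (13.17 × 200) = 0.0047615
20 log₁₀(0.0047615) = -46.45 dB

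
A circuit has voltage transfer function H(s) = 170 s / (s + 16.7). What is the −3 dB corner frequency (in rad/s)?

For a single-pole high-pass, the −3 dB point is at the pole: ω = 16.7 rad/s.

16.7 rad/s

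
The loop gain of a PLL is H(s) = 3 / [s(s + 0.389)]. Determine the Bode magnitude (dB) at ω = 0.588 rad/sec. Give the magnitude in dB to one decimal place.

17.2 dB

|j0.588 + 0.389| = √(0.588² + 0.389²) = 0.705
|j0.588| = 0.588
|H(j0.588)| = 3 / (0.705 × 0.588) = 7.2366
20 log₁₀(7.2366) = 17.19 dB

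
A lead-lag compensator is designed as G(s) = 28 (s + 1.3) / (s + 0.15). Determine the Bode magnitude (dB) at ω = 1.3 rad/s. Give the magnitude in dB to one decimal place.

|j1.3 + 1.3| = √(1.3² + 1.3²) = 1.838
|j1.3 + 0.15| = √(1.3² + 0.15²) = 1.309
|G(j1.3)| = 28 × 1.838 / 1.309 = 39.337
20 log₁₀(39.337) = 31.90 dB

31.9 dB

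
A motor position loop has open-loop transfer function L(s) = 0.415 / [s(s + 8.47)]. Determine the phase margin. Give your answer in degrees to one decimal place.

Gain crossover: |L(jω)| = 1 at ω ≈ 0.049 rad s⁻¹.
∠L(j0.049) = −90° − arctan(0.049/8.47) ≈ -90.33°
PM = 180° + (-90.33°) = 89.67°

89.7 deg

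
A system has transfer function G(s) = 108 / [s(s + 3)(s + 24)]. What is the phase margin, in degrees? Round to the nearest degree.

62°

Gain crossover: |G(jω)| = 1 at ω ≈ 1.36 rad/s.
∠G(j1.36) = −90° − arctan(1.36/3) − arctan(1.36/24) ≈ -117.69°
PM = 180° + (-117.69°) = 62.31°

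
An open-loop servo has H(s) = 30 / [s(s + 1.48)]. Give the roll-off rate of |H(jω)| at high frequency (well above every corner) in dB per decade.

With 0 zeros and 2 poles, the high-frequency asymptotic slope is 20 × (0 − 2) = -40 dB/decade.

-40 dB/decade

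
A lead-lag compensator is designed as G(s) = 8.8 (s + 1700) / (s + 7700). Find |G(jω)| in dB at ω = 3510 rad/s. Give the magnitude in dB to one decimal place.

|j3510 + 1700| = √(3510² + 1700²) = 3900
|j3510 + 7700| = √(3510² + 7700²) = 8462
|G(j3510)| = 8.8 × 3900 / 8462 = 4.0557
20 log₁₀(4.0557) = 12.16 dB

12.2 dB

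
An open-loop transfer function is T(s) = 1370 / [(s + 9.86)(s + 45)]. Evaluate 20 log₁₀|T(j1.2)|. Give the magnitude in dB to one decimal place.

9.7 dB

|j1.2 + 9.86| = √(1.2² + 9.86²) = 9.933
|j1.2 + 45| = √(1.2² + 45²) = 45.02
|T(j1.2)| = 1370 / (9.933 × 45.02) = 3.064
20 log₁₀(3.064) = 9.73 dB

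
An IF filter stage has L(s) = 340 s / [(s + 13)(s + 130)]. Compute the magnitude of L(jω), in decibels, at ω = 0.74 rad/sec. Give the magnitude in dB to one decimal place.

|j0.74| = 0.74
|j0.74 + 13| = √(0.74² + 13²) = 13.02
|j0.74 + 130| = √(0.74² + 130²) = 130
|L(j0.74)| = 340 × 0.74 / (13.02 × 130) = 0.14863
20 log₁₀(0.14863) = -16.56 dB

-16.6 dB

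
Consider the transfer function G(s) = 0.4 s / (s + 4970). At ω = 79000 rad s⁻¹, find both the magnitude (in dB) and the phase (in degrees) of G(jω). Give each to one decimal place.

|G| = -8.0 dB, ∠G = 3.6°

|j79000| = 7.9e+04
|j79000 + 4970| = √(79000² + 4970²) = 7.916e+04
|G(j79000)| = 0.4 × 7.9e+04 / 7.916e+04 = 0.39921
20 log₁₀(0.39921) = -7.98 dB
∠(j79000) = 90.00°
∠(j79000 + 4970) = arctan(79000/4970) = 86.40°
∠G(j79000) = 90.00° − 86.40° = 3.60°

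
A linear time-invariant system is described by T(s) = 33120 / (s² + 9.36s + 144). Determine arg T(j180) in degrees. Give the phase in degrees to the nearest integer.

∠[(j180)² + 9.36(j180) + 144] = ∠[-32256 + j1684.8] = 177.01°
∠T(j180) = −177.01° = -177.01°

-177°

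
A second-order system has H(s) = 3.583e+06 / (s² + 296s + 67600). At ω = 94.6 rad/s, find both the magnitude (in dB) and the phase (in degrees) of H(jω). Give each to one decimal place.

|(j94.6)² + 296(j94.6) + 67600| = |58651 + j28002| = 6.499e+04
|H(j94.6)| = 3.583e+06 / 6.499e+04 = 55.13
20 log₁₀(55.13) = 34.83 dB
∠[(j94.6)² + 296(j94.6) + 67600] = ∠[58651 + j28002] = 25.52°
∠H(j94.6) = −25.52° = -25.52°

|H| = 34.8 dB, ∠H = -25.5°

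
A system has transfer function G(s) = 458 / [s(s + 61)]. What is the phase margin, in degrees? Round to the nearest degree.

83 deg

Gain crossover: |G(jω)| = 1 at ω ≈ 7.45 rad/s.
∠G(j7.45) = −90° − arctan(7.45/61) ≈ -96.97°
PM = 180° + (-96.97°) = 83.03°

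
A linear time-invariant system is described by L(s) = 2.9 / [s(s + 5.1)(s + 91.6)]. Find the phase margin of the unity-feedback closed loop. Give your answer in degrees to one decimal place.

Gain crossover: |L(jω)| = 1 at ω ≈ 0.00621 rad s⁻¹.
∠L(j0.00621) = −90° − arctan(0.00621/5.1) − arctan(0.00621/91.6) ≈ -90.07°
PM = 180° + (-90.07°) = 89.93°

89.9°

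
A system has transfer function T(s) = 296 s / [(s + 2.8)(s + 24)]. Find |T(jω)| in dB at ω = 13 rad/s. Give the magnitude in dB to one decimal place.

20.5 dB

|j13| = 13
|j13 + 2.8| = √(13² + 2.8²) = 13.3
|j13 + 24| = √(13² + 24²) = 27.29
|T(j13)| = 296 × 13 / (13.3 × 27.29) = 10.601
20 log₁₀(10.601) = 20.51 dB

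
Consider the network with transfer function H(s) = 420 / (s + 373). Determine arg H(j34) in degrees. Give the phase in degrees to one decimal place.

-5.2 deg

∠(j34 + 373) = arctan(34/373) = 5.21°
∠H(j34) = −5.21° = -5.21°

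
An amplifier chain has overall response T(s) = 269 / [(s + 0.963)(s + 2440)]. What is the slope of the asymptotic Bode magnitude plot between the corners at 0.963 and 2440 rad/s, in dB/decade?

-20 dB/decade

In this band the factors already past their corner are: pole at 0.963; net slope = -20 dB/decade.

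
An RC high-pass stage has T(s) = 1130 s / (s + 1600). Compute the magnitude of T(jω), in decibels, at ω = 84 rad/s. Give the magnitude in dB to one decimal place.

35.5 dB

|j84| = 84
|j84 + 1600| = √(84² + 1600²) = 1602
|T(j84)| = 1130 × 84 / 1602 = 59.243
20 log₁₀(59.243) = 35.45 dB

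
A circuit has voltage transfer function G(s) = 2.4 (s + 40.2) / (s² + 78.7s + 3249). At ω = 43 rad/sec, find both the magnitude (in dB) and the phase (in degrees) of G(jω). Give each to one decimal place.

|j43 + 40.2| = √(43² + 40.2²) = 58.86
|(j43)² + 78.7(j43) + 3249| = |1400 + j3384.1| = 3662
|G(j43)| = 2.4 × 58.86 / 3662 = 0.038576
20 log₁₀(0.038576) = -28.27 dB
∠(j43 + 40.2) = arctan(43/40.2) = 46.93°
∠[(j43)² + 78.7(j43) + 3249] = ∠[1400 + j3384.1] = 67.53°
∠G(j43) = 46.93° − 67.53° = -20.60°

|G| = -28.3 dB, ∠G = -20.6°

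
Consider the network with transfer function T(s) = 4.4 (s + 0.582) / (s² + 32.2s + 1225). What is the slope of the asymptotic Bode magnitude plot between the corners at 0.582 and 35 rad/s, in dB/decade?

20 dB/decade

In this band the factors already past their corner are: zero at 0.582; net slope = 20 dB/decade.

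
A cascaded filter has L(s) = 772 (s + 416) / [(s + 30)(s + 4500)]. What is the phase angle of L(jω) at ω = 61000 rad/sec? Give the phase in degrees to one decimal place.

∠(j61000 + 416) = arctan(61000/416) = 89.61°
∠(j61000 + 30) = arctan(61000/30) = 89.97°
∠(j61000 + 4500) = arctan(61000/4500) = 85.78°
∠L(j61000) = 89.61° − (89.97° + 85.78°) = -86.14°

-86.1 deg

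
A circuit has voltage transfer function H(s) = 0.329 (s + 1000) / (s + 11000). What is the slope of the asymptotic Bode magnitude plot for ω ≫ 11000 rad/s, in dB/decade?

With 1 zero and 1 pole, the high-frequency asymptotic slope is 20 × (1 − 1) = 0 dB/decade.

0 dB/decade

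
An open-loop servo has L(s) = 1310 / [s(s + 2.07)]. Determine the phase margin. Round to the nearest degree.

Gain crossover: |L(jω)| = 1 at ω ≈ 36.2 rad s⁻¹.
∠L(j36.2) = −90° − arctan(36.2/2.07) ≈ -176.72°
PM = 180° + (-176.72°) = 3.28°

3°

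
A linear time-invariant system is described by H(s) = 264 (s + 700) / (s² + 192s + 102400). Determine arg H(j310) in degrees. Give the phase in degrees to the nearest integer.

∠(j310 + 700) = arctan(310/700) = 23.89°
∠[(j310)² + 192(j310) + 102400] = ∠[6300 + j59520] = 83.96°
∠H(j310) = 23.89° − 83.96° = -60.07°

-60°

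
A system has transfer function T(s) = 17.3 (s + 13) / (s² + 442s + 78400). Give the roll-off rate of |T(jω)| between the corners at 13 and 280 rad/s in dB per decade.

In this band the factors already past their corner are: zero at 13; net slope = 20 dB/decade.

20 dB/decade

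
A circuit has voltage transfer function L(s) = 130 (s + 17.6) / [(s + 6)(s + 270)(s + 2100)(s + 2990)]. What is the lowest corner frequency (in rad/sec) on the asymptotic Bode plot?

6 rad/sec

Break frequencies occur at each pole and zero magnitude: 6 rad/sec, 17.6 rad/sec, 270 rad/sec, 2100 rad/sec, 2990 rad/sec.
The lowest is 6 rad/sec.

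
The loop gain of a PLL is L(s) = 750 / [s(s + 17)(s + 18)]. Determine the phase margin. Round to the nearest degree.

74°

Gain crossover: |L(jω)| = 1 at ω ≈ 2.41 rad/s.
∠L(j2.41) = −90° − arctan(2.41/17) − arctan(2.41/18) ≈ -105.67°
PM = 180° + (-105.67°) = 74.33°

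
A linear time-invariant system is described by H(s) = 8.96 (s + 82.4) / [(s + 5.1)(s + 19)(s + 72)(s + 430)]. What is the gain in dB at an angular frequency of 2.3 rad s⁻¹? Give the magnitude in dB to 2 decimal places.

|j2.3 + 82.4| = √(2.3² + 82.4²) = 82.43
|j2.3 + 5.1| = √(2.3² + 5.1²) = 5.595
|j2.3 + 19| = √(2.3² + 19²) = 19.14
|j2.3 + 72| = √(2.3² + 72²) = 72.04
|j2.3 + 430| = √(2.3² + 430²) = 430
|H(j2.3)| = 8.96 × 82.43 / (5.595 × 19.14 × 72.04 × 430) = 0.00022269
20 log₁₀(0.00022269) = -73.046 dB

-73.05 dB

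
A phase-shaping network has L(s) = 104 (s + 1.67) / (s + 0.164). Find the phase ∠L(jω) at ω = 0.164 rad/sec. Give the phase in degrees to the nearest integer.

∠(j0.164 + 1.67) = arctan(0.164/1.67) = 5.61°
∠(j0.164 + 0.164) = arctan(0.164/0.164) = 45.00°
∠L(j0.164) = 5.61° − 45.00° = -39.39°

-39°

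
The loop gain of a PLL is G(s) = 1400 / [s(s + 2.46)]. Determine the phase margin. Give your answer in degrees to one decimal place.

3.8°

Gain crossover: |G(jω)| = 1 at ω ≈ 37.4 rad s⁻¹.
∠G(j37.4) = −90° − arctan(37.4/2.46) ≈ -176.23°
PM = 180° + (-176.23°) = 3.77°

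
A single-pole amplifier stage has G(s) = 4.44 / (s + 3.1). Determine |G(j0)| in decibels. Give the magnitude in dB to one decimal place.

G(0) = 4.44 / 3.1 = 1.4323
20 log₁₀(1.4323) = 3.12 dB

3.1 dB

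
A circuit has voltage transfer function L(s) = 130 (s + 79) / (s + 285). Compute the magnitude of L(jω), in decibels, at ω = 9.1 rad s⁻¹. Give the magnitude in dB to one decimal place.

31.2 dB

|j9.1 + 79| = √(9.1² + 79²) = 79.52
|j9.1 + 285| = √(9.1² + 285²) = 285.1
|L(j9.1)| = 130 × 79.52 / 285.1 = 36.255
20 log₁₀(36.255) = 31.19 dB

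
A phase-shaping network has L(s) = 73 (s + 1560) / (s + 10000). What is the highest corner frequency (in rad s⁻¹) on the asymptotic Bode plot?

Break frequencies occur at each pole and zero magnitude: 1560 rad s⁻¹, 10000 rad s⁻¹.
The highest is 10000 rad s⁻¹.

10000 rad s⁻¹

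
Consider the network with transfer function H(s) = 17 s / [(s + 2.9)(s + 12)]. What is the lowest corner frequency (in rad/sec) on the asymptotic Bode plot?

2.9 rad/sec

Break frequencies occur at each pole and zero magnitude: 2.9 rad/sec, 12 rad/sec.
The lowest is 2.9 rad/sec.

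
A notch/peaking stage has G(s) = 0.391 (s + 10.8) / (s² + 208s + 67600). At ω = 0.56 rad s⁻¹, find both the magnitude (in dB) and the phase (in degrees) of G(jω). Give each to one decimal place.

|G| = -84.1 dB, ∠G = 2.9 deg

|j0.56 + 10.8| = √(0.56² + 10.8²) = 10.81
|(j0.56)² + 208(j0.56) + 67600| = |67600 + j116.48| = 6.76e+04
|G(j0.56)| = 0.391 × 10.81 / 6.76e+04 = 6.2552e-05
20 log₁₀(6.2552e-05) = -84.08 dB
∠(j0.56 + 10.8) = arctan(0.56/10.8) = 2.97°
∠[(j0.56)² + 208(j0.56) + 67600] = ∠[67600 + j116.48] = 0.10°
∠G(j0.56) = 2.97° − 0.10° = 2.87°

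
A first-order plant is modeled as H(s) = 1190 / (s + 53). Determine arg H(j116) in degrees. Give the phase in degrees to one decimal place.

∠(j116 + 53) = arctan(116/53) = 65.44°
∠H(j116) = −65.44° = -65.44°

-65.4°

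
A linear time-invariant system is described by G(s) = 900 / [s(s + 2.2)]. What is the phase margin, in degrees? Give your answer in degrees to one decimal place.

Gain crossover: |G(jω)| = 1 at ω ≈ 30 rad/s.
∠G(j30) = −90° − arctan(30/2.2) ≈ -175.80°
PM = 180° + (-175.80°) = 4.20°

4.2 deg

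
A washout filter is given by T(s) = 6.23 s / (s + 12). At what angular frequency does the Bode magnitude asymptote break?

The single real pole at s = −12 gives a corner at ω = 12 rad s⁻¹.

12 rad s⁻¹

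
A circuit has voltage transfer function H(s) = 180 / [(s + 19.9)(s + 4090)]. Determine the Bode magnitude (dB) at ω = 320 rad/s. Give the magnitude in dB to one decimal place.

|j320 + 19.9| = √(320² + 19.9²) = 320.6
|j320 + 4090| = √(320² + 4090²) = 4102
|H(j320)| = 180 / (320.6 × 4102) = 0.00013685
20 log₁₀(0.00013685) = -77.28 dB

-77.3 dB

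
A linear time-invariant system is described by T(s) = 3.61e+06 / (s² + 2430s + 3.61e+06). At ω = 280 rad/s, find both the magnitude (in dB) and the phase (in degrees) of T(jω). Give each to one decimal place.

|(j280)² + 2430(j280) + 3.61e+06| = |3.5316e+06 + j6.804e+05| = 3.597e+06
|T(j280)| = 3.61e+06 / 3.597e+06 = 1.0037
20 log₁₀(1.0037) = 0.03 dB
∠[(j280)² + 2430(j280) + 3.61e+06] = ∠[3.5316e+06 + j6.804e+05] = 10.91°
∠T(j280) = −10.91° = -10.91°

|T| = 0.0 dB, ∠T = -10.9°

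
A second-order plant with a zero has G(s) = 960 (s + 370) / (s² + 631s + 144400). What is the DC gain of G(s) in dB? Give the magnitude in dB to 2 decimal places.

G(0) = 960 × 370 / 144400 = 2.4598
20 log₁₀(2.4598) = 7.818 dB

7.82 dB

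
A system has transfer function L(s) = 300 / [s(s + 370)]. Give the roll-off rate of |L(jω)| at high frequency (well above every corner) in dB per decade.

-40 dB/decade

With 0 zeros and 2 poles, the high-frequency asymptotic slope is 20 × (0 − 2) = -40 dB/decade.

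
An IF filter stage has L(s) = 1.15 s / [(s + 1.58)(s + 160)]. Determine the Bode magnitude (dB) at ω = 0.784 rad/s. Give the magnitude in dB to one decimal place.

-49.9 dB

|j0.784| = 0.784
|j0.784 + 1.58| = √(0.784² + 1.58²) = 1.764
|j0.784 + 160| = √(0.784² + 160²) = 160
|L(j0.784)| = 1.15 × 0.784 / (1.764 × 160) = 0.0031947
20 log₁₀(0.0031947) = -49.91 dB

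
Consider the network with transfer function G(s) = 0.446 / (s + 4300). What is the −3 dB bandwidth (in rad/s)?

4300 rad/s

For a single-pole low-pass, the −3 dB point is at the pole: ω = 4300 rad/s.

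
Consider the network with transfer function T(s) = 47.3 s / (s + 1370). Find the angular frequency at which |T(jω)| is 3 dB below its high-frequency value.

1370 rad/sec

For a single-pole high-pass, the −3 dB point is at the pole: ω = 1370 rad/sec.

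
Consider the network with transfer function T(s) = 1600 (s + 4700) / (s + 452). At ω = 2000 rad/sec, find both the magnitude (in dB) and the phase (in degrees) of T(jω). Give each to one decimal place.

|T| = 72.0 dB, ∠T = -54.2 deg

|j2000 + 4700| = √(2000² + 4700²) = 5108
|j2000 + 452| = √(2000² + 452²) = 2050
|T(j2000)| = 1600 × 5108 / 2050 = 3985.7
20 log₁₀(3985.7) = 72.01 dB
∠(j2000 + 4700) = arctan(2000/4700) = 23.05°
∠(j2000 + 452) = arctan(2000/452) = 77.27°
∠T(j2000) = 23.05° − 77.27° = -54.21°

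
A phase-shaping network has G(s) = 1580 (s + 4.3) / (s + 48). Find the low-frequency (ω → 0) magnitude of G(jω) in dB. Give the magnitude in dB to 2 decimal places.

43.02 dB

G(0) = 1580 × 4.3 / 48 = 141.54
20 log₁₀(141.54) = 43.018 dB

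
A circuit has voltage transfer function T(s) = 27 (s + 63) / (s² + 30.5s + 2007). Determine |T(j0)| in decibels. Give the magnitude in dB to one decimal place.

-1.4 dB

T(0) = 27 × 63 / 2007 = 0.84753
20 log₁₀(0.84753) = -1.44 dB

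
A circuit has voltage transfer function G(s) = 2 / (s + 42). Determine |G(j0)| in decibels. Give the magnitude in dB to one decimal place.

-26.4 dB

G(0) = 2 / 42 = 0.047619
20 log₁₀(0.047619) = -26.44 dB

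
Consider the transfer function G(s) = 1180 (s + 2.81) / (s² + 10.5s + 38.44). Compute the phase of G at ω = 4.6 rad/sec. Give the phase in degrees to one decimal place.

-11.7°

∠(j4.6 + 2.81) = arctan(4.6/2.81) = 58.58°
∠[(j4.6)² + 10.5(j4.6) + 38.44] = ∠[17.28 + j48.3] = 70.31°
∠G(j4.6) = 58.58° − 70.31° = -11.73°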